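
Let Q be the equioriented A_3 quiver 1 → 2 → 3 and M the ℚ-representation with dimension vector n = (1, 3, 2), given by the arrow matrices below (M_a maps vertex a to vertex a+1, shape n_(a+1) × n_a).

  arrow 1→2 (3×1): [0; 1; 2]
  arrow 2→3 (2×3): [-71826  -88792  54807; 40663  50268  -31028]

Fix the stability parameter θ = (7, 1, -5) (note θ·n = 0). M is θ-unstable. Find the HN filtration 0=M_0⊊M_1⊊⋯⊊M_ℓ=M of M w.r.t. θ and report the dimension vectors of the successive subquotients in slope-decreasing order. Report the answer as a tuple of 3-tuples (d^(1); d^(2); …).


Barcode: M ≅ I[1,3], I[2,2], I[2,3]. HN layers by μ_θ (2 steps, strictly decreasing):
  μ^(1)=1; μ^(2)=-2

((1, 2, 1); (0, 1, 1))


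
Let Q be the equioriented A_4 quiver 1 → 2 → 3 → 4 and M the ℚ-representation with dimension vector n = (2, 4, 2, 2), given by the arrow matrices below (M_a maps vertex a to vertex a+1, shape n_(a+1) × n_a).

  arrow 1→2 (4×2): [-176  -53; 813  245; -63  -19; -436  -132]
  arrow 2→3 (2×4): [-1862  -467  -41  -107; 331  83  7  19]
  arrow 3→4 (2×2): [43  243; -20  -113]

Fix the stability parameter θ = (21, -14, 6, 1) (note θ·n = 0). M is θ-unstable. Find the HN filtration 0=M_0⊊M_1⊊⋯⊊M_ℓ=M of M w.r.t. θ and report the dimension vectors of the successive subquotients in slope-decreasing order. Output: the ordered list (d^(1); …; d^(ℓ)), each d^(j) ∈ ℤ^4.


Via rank(M_{q-1}∘⋯∘M_p): M ≅ I[1,4]^2, I[2,2]^2.
μ_θ-semistable layers: μ^(1)=7/2; μ^(2)=-14

((2, 2, 2, 2); (0, 2, 0, 0))


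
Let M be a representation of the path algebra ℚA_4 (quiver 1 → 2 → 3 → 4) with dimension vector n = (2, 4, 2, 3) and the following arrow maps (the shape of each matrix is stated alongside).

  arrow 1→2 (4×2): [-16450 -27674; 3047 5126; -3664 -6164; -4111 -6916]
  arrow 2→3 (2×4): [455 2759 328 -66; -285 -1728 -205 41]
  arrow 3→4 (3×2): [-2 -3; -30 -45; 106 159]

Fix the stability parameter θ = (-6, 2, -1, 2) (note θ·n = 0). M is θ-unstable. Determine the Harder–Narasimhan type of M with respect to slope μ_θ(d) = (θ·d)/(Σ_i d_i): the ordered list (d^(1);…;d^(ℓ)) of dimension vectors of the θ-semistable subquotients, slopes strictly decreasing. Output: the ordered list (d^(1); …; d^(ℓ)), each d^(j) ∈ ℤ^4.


Barcode: M ≅ I[1,3], I[1,4], I[2,2]^2, I[4,4]^2. HN layers by μ_θ (3 steps, strictly decreasing):
  μ^(1)=2; μ^(2)=1/2; μ^(3)=-6

((0, 2, 0, 3); (0, 2, 2, 0); (2, 0, 0, 0))


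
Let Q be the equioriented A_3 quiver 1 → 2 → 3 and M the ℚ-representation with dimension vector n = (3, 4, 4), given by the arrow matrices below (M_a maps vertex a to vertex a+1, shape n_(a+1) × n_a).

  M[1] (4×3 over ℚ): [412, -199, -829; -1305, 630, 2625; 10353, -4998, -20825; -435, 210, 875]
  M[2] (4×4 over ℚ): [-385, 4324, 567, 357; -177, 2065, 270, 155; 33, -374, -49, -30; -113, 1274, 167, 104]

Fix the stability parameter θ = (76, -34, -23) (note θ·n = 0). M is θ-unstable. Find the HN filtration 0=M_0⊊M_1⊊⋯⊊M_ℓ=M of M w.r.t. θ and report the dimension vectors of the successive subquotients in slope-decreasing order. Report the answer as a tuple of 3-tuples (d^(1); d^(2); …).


Via rank(M_{q-1}∘⋯∘M_p): M ≅ I[1,1], I[1,3]^2, I[2,3]^2.
μ_θ-semistable layers: μ^(1)=76; μ^(2)=19/3; μ^(3)=-23; μ^(4)=-34

((1, 0, 0); (2, 2, 2); (0, 0, 2); (0, 2, 0))


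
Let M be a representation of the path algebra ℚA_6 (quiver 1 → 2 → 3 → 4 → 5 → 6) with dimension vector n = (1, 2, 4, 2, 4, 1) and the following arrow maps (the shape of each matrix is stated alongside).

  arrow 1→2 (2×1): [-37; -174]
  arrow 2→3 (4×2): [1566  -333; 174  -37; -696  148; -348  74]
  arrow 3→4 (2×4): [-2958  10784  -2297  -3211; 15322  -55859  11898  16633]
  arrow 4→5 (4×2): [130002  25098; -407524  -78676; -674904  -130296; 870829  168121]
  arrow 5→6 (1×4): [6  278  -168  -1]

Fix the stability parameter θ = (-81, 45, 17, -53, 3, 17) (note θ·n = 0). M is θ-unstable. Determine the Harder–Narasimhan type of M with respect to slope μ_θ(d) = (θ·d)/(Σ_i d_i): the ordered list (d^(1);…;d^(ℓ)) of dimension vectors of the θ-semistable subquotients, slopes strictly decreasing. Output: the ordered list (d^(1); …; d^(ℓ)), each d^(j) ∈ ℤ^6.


Via rank(M_{q-1}∘⋯∘M_p): M ≅ I[1,2], I[2,6], I[3,3]^2, I[3,4], I[5,5]^3.
μ_θ-semistable layers: μ^(1)=45; μ^(2)=17; μ^(3)=3; μ^(4)=-18; μ^(5)=-81

((0, 1, 0, 0, 0, 0); (0, 0, 2, 0, 0, 1); (0, 1, 1, 1, 4, 0); (0, 0, 1, 1, 0, 0); (1, 0, 0, 0, 0, 0))


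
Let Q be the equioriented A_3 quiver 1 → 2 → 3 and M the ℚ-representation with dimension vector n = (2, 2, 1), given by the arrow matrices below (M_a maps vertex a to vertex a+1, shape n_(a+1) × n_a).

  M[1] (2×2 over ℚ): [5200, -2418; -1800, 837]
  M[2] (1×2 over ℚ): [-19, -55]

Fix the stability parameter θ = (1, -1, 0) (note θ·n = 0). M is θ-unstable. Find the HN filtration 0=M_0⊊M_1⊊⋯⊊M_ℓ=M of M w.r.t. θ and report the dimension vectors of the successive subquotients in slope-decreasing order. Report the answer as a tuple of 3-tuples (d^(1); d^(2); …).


Interval decomposition of M: I[1,1], I[1,3], I[2,2].
HN type (ℓ=3): μ^(1)=1; μ^(2)=0; μ^(3)=-1

((1, 0, 0); (1, 1, 1); (0, 1, 0))


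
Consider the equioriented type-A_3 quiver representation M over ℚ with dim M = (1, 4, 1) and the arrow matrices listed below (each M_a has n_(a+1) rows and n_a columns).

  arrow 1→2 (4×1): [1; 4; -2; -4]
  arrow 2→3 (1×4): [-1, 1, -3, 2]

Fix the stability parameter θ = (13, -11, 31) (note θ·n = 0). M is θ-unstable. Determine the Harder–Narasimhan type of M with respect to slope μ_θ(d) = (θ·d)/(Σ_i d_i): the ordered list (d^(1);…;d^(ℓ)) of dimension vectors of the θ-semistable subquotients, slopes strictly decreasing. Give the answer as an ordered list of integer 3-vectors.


Interval decomposition of M: I[1,3], I[2,2]^3.
HN type (ℓ=3): μ^(1)=31; μ^(2)=1; μ^(3)=-11

((0, 0, 1); (1, 1, 0); (0, 3, 0))


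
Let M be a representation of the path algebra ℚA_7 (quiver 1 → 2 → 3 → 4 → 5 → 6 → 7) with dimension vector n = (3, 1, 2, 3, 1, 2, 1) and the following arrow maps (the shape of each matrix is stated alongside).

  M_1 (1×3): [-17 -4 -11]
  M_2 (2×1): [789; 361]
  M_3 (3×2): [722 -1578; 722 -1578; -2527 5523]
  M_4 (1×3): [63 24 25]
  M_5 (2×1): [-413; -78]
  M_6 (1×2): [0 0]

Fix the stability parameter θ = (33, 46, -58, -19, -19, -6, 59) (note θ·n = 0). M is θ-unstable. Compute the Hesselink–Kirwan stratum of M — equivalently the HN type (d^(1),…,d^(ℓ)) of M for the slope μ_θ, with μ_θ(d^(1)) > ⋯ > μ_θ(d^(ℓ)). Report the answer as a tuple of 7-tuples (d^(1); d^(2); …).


Via rank(M_{q-1}∘⋯∘M_p): M ≅ I[1,1]^2, I[1,3], I[3,6], I[4,4]^2, I[6,6], I[7,7].
μ_θ-semistable layers: μ^(1)=59; μ^(2)=33; μ^(3)=7; μ^(4)=-6; μ^(5)=-19; μ^(6)=-58

((0, 0, 0, 0, 0, 0, 1); (2, 0, 0, 0, 0, 0, 0); (1, 1, 1, 0, 0, 0, 0); (0, 0, 0, 0, 0, 2, 0); (0, 0, 0, 3, 1, 0, 0); (0, 0, 1, 0, 0, 0, 0))


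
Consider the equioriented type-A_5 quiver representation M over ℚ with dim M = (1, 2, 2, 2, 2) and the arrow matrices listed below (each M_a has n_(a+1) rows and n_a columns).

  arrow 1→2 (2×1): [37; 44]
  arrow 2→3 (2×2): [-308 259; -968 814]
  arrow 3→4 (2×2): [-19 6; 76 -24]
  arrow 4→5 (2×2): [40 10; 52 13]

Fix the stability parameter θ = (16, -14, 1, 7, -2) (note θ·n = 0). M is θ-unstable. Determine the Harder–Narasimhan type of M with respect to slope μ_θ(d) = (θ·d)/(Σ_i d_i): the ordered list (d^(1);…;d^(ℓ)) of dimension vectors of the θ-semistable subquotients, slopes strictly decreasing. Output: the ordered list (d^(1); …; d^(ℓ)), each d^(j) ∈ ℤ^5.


Interval decomposition of M: I[1,2], I[2,4], I[3,3], I[4,5], I[5,5].
HN type (ℓ=5): μ^(1)=7; μ^(2)=5/2; μ^(3)=1; μ^(4)=-2; μ^(5)=-14

((0, 0, 0, 1, 0); (0, 0, 0, 1, 1); (1, 1, 2, 0, 0); (0, 0, 0, 0, 1); (0, 1, 0, 0, 0))


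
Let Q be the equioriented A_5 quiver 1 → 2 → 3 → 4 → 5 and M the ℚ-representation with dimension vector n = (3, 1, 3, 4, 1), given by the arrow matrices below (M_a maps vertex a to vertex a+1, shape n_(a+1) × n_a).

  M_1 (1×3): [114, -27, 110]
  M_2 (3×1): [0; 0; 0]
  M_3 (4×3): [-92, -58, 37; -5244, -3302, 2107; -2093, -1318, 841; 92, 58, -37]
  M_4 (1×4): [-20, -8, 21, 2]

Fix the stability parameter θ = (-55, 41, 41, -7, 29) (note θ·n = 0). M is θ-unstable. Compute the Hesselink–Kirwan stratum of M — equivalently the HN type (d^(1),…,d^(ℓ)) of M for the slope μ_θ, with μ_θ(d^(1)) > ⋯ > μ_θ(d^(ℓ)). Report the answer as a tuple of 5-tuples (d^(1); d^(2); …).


Barcode: M ≅ I[1,1]^2, I[1,2], I[3,3], I[3,4], I[3,5], I[4,4]^2. HN layers by μ_θ (5 steps, strictly decreasing):
  μ^(1)=41; μ^(2)=29; μ^(3)=17; μ^(4)=-7; μ^(5)=-55

((0, 1, 1, 0, 0); (0, 0, 0, 0, 1); (0, 0, 2, 2, 0); (0, 0, 0, 2, 0); (3, 0, 0, 0, 0))


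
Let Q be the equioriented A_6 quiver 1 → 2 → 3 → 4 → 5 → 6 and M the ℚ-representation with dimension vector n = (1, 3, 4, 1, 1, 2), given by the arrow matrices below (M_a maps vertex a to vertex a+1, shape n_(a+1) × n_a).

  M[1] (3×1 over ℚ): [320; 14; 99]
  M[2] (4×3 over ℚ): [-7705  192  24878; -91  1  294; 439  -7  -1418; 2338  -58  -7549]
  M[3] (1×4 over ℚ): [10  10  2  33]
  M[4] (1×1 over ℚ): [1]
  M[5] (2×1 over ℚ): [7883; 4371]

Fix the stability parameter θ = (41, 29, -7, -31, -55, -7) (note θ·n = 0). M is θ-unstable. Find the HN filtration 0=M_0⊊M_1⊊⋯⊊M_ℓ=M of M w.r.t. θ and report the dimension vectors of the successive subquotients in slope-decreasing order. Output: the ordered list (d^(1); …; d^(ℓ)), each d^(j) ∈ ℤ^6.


Via rank(M_{q-1}∘⋯∘M_p): M ≅ I[1,6], I[2,3]^2, I[3,3], I[6,6].
μ_θ-semistable layers: μ^(1)=11; μ^(2)=-5; μ^(3)=-7

((0, 2, 2, 0, 0, 0); (1, 1, 1, 1, 1, 1); (0, 0, 1, 0, 0, 1))


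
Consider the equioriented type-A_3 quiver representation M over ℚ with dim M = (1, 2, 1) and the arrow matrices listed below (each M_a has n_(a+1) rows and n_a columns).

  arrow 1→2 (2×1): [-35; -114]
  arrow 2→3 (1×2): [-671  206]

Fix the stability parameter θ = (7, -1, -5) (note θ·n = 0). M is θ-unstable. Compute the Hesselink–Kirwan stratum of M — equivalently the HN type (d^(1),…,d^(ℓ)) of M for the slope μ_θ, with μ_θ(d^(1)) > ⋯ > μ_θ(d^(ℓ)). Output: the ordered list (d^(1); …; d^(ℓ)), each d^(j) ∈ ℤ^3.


Barcode: M ≅ I[1,3], I[2,2]. HN layers by μ_θ (2 steps, strictly decreasing):
  μ^(1)=1/3; μ^(2)=-1

((1, 1, 1); (0, 1, 0))


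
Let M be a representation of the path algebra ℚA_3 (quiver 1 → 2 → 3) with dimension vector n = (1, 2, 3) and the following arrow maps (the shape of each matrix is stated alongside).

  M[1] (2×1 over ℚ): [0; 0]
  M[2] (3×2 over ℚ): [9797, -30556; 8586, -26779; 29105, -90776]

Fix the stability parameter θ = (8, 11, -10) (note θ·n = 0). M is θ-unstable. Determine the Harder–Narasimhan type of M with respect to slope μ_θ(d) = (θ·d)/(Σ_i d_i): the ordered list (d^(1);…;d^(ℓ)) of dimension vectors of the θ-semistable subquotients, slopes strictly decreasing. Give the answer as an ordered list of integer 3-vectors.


Via rank(M_{q-1}∘⋯∘M_p): M ≅ I[1,1], I[2,3]^2, I[3,3].
μ_θ-semistable layers: μ^(1)=8; μ^(2)=1/2; μ^(3)=-10

((1, 0, 0); (0, 2, 2); (0, 0, 1))


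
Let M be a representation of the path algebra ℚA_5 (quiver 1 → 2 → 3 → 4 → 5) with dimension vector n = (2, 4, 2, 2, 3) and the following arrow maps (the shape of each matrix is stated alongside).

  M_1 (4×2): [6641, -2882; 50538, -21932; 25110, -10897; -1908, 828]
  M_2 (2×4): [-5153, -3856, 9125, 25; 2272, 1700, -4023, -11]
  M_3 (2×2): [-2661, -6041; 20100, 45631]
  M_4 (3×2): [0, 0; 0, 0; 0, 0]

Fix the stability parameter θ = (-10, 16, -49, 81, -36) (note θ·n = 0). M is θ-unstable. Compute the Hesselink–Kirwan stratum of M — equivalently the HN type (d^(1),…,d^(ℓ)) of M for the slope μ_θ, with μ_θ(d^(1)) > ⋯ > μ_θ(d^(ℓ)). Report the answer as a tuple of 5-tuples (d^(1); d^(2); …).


Via rank(M_{q-1}∘⋯∘M_p): M ≅ I[1,4]^2, I[2,2]^2, I[5,5]^3.
μ_θ-semistable layers: μ^(1)=81; μ^(2)=16; μ^(3)=-43/3; μ^(4)=-36

((0, 0, 0, 2, 0); (0, 2, 0, 0, 0); (2, 2, 2, 0, 0); (0, 0, 0, 0, 3))


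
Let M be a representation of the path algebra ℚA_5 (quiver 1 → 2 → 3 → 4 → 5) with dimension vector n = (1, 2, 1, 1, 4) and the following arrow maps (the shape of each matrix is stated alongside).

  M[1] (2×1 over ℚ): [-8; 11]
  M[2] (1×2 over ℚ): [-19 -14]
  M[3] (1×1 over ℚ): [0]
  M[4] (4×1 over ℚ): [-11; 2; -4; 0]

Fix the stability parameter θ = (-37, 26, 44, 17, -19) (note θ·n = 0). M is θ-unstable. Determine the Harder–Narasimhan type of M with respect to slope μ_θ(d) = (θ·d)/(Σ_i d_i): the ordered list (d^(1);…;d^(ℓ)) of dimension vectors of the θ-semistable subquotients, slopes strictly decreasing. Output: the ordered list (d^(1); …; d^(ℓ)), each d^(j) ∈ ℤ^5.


Barcode: M ≅ I[1,3], I[2,2], I[4,5], I[5,5]^3. HN layers by μ_θ (5 steps, strictly decreasing):
  μ^(1)=44; μ^(2)=26; μ^(3)=-1; μ^(4)=-19; μ^(5)=-37

((0, 0, 1, 0, 0); (0, 2, 0, 0, 0); (0, 0, 0, 1, 1); (0, 0, 0, 0, 3); (1, 0, 0, 0, 0))


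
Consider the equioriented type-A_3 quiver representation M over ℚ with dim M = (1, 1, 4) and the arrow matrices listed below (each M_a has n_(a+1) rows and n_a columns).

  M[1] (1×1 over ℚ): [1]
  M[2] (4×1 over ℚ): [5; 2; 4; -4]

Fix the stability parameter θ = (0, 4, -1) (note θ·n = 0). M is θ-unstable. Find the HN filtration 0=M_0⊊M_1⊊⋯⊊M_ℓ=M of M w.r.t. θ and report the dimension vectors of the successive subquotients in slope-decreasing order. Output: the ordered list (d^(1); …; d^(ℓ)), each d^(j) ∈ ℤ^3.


Barcode: M ≅ I[1,3], I[3,3]^3. HN layers by μ_θ (3 steps, strictly decreasing):
  μ^(1)=3/2; μ^(2)=0; μ^(3)=-1

((0, 1, 1); (1, 0, 0); (0, 0, 3))


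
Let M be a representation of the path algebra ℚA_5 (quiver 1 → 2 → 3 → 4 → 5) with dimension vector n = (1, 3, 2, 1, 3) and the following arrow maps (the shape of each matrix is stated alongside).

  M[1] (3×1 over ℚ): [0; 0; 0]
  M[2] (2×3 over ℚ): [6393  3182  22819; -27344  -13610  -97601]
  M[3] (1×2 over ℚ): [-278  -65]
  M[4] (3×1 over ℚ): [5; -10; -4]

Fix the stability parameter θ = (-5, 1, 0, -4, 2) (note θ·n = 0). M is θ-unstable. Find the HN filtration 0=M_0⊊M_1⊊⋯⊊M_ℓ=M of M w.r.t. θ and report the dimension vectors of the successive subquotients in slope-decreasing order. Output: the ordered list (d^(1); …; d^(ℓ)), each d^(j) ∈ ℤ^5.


Barcode: M ≅ I[1,1], I[2,2], I[2,3], I[2,5], I[5,5]^2. HN layers by μ_θ (5 steps, strictly decreasing):
  μ^(1)=2; μ^(2)=1; μ^(3)=1/2; μ^(4)=-1; μ^(5)=-5

((0, 0, 0, 0, 3); (0, 1, 0, 0, 0); (0, 1, 1, 0, 0); (0, 1, 1, 1, 0); (1, 0, 0, 0, 0))


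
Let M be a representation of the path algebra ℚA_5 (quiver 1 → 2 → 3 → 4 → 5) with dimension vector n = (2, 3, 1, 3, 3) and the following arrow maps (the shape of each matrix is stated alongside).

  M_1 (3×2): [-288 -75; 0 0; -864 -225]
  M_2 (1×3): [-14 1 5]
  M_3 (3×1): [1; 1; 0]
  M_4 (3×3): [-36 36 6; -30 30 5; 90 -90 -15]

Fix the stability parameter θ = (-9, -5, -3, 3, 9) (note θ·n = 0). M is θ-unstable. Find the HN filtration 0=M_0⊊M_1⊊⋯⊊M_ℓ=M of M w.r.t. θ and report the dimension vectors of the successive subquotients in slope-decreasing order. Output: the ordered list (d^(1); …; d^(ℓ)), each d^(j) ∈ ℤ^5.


Interval decomposition of M: I[1,1], I[1,4], I[2,2]^2, I[4,4], I[4,5], I[5,5]^2.
HN type (ℓ=5): μ^(1)=9; μ^(2)=3; μ^(3)=-3; μ^(4)=-5; μ^(5)=-9

((0, 0, 0, 0, 3); (0, 0, 0, 3, 0); (0, 0, 1, 0, 0); (0, 3, 0, 0, 0); (2, 0, 0, 0, 0))


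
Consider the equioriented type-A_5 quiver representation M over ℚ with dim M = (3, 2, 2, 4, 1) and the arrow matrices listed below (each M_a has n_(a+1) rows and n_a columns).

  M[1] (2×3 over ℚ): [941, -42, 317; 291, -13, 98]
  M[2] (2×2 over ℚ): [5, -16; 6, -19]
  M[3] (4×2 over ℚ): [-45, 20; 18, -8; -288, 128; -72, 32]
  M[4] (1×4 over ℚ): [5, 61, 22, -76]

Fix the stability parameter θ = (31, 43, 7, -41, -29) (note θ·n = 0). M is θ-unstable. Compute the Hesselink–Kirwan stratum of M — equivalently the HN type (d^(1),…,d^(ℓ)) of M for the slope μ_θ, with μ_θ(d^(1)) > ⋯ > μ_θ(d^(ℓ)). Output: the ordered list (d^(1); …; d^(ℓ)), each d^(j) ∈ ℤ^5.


Via rank(M_{q-1}∘⋯∘M_p): M ≅ I[1,1], I[1,3], I[1,5], I[4,4]^3.
μ_θ-semistable layers: μ^(1)=31; μ^(2)=27; μ^(3)=11/5; μ^(4)=-41

((1, 0, 0, 0, 0); (1, 1, 1, 0, 0); (1, 1, 1, 1, 1); (0, 0, 0, 3, 0))


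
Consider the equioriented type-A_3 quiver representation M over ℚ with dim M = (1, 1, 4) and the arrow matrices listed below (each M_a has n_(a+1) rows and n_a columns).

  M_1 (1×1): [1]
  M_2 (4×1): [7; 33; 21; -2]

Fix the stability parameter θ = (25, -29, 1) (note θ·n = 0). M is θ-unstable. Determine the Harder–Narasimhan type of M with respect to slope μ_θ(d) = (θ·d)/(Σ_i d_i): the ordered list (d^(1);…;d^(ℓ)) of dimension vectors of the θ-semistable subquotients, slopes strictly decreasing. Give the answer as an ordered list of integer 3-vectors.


Barcode: M ≅ I[1,3], I[3,3]^3. HN layers by μ_θ (2 steps, strictly decreasing):
  μ^(1)=1; μ^(2)=-2

((0, 0, 4); (1, 1, 0))


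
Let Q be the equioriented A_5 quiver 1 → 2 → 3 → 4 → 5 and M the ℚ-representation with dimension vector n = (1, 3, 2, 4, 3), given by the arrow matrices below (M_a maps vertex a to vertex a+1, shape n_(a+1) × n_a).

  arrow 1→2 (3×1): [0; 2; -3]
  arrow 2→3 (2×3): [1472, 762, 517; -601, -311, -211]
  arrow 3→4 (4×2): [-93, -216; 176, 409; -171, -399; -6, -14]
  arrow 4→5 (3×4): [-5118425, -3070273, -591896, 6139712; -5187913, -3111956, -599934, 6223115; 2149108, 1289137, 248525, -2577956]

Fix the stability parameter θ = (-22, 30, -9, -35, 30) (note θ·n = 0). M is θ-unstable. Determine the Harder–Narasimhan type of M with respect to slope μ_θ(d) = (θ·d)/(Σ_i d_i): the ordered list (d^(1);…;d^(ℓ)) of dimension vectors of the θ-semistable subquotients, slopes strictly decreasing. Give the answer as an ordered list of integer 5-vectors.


Barcode: M ≅ I[1,5], I[2,2], I[2,5], I[4,4], I[4,5]. HN layers by μ_θ (4 steps, strictly decreasing):
  μ^(1)=30; μ^(2)=-14/3; μ^(3)=-22; μ^(4)=-35

((0, 1, 0, 0, 3); (0, 2, 2, 2, 0); (1, 0, 0, 0, 0); (0, 0, 0, 2, 0))


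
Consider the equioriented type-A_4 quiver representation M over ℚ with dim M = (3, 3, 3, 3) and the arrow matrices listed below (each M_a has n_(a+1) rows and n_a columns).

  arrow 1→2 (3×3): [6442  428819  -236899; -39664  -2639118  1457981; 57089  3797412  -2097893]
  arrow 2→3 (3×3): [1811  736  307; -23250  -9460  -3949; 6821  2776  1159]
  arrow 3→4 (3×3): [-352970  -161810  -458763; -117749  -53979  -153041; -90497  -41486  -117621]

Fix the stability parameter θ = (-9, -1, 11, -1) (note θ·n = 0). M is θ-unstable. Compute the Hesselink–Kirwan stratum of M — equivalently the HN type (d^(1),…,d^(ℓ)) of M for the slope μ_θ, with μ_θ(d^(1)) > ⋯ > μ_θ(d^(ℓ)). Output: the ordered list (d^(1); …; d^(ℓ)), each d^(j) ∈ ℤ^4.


Interval decomposition of M: I[1,2], I[1,4]^2, I[3,4].
HN type (ℓ=3): μ^(1)=5; μ^(2)=-1; μ^(3)=-9

((0, 0, 3, 3); (0, 3, 0, 0); (3, 0, 0, 0))


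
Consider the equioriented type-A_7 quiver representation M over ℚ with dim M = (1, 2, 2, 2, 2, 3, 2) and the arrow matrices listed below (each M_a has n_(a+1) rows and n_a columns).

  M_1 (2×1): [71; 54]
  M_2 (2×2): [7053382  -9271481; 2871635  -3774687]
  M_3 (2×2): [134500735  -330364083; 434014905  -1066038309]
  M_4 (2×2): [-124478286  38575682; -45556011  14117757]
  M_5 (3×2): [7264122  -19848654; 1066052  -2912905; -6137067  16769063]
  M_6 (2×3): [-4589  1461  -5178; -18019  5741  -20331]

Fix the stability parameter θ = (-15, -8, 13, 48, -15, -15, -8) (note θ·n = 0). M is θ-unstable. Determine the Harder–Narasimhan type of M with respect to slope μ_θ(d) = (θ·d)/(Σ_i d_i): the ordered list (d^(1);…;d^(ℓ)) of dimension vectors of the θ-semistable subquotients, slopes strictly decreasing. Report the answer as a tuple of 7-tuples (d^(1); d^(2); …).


Barcode: M ≅ I[1,4], I[2,3], I[4,7], I[5,7], I[6,6]. HN layers by μ_θ (5 steps, strictly decreasing):
  μ^(1)=48; μ^(2)=13; μ^(3)=5/2; μ^(4)=-8; μ^(5)=-15

((0, 0, 0, 1, 0, 0, 0); (0, 0, 2, 0, 0, 0, 0); (0, 0, 0, 1, 1, 1, 1); (0, 2, 0, 0, 0, 0, 1); (1, 0, 0, 0, 1, 2, 0))


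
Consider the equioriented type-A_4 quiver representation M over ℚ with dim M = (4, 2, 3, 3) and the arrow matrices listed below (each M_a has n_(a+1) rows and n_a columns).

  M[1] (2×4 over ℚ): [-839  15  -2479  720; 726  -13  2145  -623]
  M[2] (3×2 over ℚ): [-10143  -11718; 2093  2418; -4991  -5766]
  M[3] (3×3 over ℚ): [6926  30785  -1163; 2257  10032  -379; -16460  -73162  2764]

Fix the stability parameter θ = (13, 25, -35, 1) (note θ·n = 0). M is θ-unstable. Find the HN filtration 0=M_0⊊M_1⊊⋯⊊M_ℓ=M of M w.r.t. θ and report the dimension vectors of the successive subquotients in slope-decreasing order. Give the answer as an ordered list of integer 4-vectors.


Barcode: M ≅ I[1,1]^2, I[1,2], I[1,4], I[3,4]^2. HN layers by μ_θ (4 steps, strictly decreasing):
  μ^(1)=25; μ^(2)=13; μ^(3)=1; μ^(4)=-35

((0, 1, 0, 0); (3, 0, 0, 0); (1, 1, 1, 3); (0, 0, 2, 0))


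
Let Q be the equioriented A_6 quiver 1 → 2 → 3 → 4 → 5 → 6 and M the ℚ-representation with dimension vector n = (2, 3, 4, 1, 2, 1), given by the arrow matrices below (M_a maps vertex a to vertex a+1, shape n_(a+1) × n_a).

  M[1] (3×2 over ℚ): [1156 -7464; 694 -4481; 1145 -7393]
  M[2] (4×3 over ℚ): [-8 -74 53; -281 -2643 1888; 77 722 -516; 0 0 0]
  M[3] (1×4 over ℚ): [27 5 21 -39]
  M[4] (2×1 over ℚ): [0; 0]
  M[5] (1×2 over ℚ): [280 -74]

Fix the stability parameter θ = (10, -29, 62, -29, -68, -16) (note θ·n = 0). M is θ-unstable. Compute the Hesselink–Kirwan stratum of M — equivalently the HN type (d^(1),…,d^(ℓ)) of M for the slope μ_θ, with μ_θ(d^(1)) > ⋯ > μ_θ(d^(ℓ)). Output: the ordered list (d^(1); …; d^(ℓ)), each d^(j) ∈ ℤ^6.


Via rank(M_{q-1}∘⋯∘M_p): M ≅ I[1,3], I[1,4], I[2,3], I[3,3], I[5,5], I[5,6].
μ_θ-semistable layers: μ^(1)=62; μ^(2)=33/2; μ^(3)=-19/2; μ^(4)=-16; μ^(5)=-29; μ^(6)=-68

((0, 0, 3, 0, 0, 0); (0, 0, 1, 1, 0, 0); (2, 2, 0, 0, 0, 0); (0, 0, 0, 0, 0, 1); (0, 1, 0, 0, 0, 0); (0, 0, 0, 0, 2, 0))


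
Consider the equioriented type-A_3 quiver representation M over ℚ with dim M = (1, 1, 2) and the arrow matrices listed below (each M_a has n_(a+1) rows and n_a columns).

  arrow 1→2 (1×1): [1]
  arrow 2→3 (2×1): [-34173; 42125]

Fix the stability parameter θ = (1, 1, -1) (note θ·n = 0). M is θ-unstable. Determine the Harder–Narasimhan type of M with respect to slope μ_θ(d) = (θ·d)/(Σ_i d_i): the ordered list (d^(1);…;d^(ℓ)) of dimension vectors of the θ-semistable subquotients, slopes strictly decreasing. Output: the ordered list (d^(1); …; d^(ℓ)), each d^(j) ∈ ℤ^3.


Barcode: M ≅ I[1,3], I[3,3]. HN layers by μ_θ (2 steps, strictly decreasing):
  μ^(1)=1/3; μ^(2)=-1

((1, 1, 1); (0, 0, 1))


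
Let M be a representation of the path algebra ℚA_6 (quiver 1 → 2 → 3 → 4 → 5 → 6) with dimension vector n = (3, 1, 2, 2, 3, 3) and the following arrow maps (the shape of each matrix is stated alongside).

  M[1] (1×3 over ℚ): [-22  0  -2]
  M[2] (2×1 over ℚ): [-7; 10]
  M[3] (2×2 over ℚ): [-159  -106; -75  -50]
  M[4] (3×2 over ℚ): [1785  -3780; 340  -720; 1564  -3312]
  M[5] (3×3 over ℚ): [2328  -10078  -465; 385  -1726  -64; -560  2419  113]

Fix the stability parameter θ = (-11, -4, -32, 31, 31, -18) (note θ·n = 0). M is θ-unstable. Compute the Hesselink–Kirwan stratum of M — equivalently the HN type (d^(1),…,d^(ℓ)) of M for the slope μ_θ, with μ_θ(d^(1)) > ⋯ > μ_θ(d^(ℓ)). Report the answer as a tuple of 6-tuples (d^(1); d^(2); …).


Interval decomposition of M: I[1,1]^2, I[1,6], I[3,3], I[4,4], I[5,6]^2.
HN type (ℓ=6): μ^(1)=31; μ^(2)=44/3; μ^(3)=13/2; μ^(4)=-11; μ^(5)=-47/3; μ^(6)=-32

((0, 0, 0, 1, 0, 0); (0, 0, 0, 1, 1, 1); (0, 0, 0, 0, 2, 2); (2, 0, 0, 0, 0, 0); (1, 1, 1, 0, 0, 0); (0, 0, 1, 0, 0, 0))


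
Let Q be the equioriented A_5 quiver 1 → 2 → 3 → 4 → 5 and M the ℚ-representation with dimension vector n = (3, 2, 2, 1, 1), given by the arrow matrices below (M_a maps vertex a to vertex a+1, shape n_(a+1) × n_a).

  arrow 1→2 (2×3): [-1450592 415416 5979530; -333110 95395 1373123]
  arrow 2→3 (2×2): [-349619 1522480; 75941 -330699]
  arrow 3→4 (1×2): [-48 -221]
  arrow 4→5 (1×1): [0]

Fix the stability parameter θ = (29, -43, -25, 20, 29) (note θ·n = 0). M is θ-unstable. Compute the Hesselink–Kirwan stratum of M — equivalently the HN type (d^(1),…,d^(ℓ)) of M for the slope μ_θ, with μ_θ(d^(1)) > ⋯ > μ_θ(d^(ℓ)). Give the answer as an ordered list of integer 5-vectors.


Interval decomposition of M: I[1,1], I[1,3], I[1,4], I[5,5].
HN type (ℓ=3): μ^(1)=29; μ^(2)=20; μ^(3)=-13

((1, 0, 0, 0, 1); (0, 0, 0, 1, 0); (2, 2, 2, 0, 0))


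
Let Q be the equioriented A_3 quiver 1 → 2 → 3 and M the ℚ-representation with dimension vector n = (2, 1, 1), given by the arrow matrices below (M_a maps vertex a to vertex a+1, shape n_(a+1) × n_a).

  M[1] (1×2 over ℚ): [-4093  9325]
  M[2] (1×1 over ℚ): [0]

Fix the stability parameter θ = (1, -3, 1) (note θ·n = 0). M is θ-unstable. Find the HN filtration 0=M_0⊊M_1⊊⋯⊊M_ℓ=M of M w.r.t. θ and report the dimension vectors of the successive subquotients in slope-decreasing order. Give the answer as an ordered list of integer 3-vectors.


Interval decomposition of M: I[1,1], I[1,2], I[3,3].
HN type (ℓ=2): μ^(1)=1; μ^(2)=-1

((1, 0, 1); (1, 1, 0))


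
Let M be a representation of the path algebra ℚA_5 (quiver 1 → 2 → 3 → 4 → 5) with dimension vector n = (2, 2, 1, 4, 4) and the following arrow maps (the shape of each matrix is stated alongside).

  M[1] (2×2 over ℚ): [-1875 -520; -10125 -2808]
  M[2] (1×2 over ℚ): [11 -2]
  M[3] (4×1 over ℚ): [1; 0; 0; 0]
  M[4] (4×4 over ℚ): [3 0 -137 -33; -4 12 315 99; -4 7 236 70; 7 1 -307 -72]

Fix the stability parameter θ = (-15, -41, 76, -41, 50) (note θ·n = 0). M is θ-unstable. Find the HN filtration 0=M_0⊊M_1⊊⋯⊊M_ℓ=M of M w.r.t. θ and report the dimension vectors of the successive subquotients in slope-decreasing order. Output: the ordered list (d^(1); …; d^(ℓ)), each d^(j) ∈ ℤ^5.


Interval decomposition of M: I[1,1], I[1,5], I[2,2], I[4,5]^3.
HN type (ℓ=5): μ^(1)=50; μ^(2)=35/2; μ^(3)=-15; μ^(4)=-28; μ^(5)=-41

((0, 0, 0, 0, 4); (0, 0, 1, 1, 0); (1, 0, 0, 0, 0); (1, 1, 0, 0, 0); (0, 1, 0, 3, 0))


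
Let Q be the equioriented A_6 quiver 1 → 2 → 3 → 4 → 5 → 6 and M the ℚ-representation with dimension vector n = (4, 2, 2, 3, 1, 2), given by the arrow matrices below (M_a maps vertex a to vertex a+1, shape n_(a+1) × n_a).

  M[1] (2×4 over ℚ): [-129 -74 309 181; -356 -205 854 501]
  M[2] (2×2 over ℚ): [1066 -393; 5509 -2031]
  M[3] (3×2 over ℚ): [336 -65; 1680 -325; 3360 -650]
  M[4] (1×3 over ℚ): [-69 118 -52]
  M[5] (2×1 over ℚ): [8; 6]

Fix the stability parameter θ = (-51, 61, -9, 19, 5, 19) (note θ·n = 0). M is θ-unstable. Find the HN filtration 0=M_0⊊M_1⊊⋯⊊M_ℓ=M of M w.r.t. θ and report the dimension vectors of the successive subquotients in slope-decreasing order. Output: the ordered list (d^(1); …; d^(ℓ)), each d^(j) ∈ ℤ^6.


Via rank(M_{q-1}∘⋯∘M_p): M ≅ I[1,1]^2, I[1,3], I[1,6], I[4,4]^2, I[6,6].
μ_θ-semistable layers: μ^(1)=26; μ^(2)=19; μ^(3)=-51

((0, 1, 1, 0, 0, 0); (0, 1, 1, 3, 1, 2); (4, 0, 0, 0, 0, 0))


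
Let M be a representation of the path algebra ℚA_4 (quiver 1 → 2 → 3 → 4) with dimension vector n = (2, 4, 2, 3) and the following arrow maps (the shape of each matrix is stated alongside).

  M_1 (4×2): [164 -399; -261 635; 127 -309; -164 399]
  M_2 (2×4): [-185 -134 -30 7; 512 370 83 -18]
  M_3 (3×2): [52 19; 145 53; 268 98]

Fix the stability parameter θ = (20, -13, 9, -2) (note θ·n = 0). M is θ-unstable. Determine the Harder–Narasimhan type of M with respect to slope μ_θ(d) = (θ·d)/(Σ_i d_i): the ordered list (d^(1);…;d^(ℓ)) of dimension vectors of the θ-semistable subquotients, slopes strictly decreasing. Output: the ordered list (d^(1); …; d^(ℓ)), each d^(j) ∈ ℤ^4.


Via rank(M_{q-1}∘⋯∘M_p): M ≅ I[1,2], I[1,4], I[2,2], I[2,4], I[4,4].
μ_θ-semistable layers: μ^(1)=7/2; μ^(2)=-2; μ^(3)=-13

((2, 2, 2, 2); (0, 0, 0, 1); (0, 2, 0, 0))


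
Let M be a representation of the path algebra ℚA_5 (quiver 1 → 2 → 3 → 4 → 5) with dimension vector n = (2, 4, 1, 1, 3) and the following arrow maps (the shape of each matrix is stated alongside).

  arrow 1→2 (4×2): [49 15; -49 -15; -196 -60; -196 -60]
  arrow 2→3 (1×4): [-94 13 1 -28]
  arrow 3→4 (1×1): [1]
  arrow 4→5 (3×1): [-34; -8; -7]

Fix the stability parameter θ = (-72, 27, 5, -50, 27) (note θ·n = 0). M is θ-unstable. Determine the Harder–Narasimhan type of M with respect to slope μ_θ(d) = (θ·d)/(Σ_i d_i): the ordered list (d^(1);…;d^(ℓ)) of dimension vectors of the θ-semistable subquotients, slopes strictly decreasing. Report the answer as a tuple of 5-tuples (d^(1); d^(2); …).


Barcode: M ≅ I[1,1], I[1,5], I[2,2]^3, I[5,5]^2. HN layers by μ_θ (3 steps, strictly decreasing):
  μ^(1)=27; μ^(2)=-6; μ^(3)=-72

((0, 3, 0, 0, 3); (0, 1, 1, 1, 0); (2, 0, 0, 0, 0))


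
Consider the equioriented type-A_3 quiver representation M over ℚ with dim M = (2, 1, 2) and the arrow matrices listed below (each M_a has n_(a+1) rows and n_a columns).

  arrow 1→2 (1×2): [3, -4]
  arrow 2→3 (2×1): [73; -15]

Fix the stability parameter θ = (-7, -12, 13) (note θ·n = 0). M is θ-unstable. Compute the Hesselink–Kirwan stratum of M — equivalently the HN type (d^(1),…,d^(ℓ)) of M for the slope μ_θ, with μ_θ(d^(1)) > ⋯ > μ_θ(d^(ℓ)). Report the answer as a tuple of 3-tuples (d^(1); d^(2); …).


Interval decomposition of M: I[1,1], I[1,3], I[3,3].
HN type (ℓ=3): μ^(1)=13; μ^(2)=-7; μ^(3)=-19/2

((0, 0, 2); (1, 0, 0); (1, 1, 0))


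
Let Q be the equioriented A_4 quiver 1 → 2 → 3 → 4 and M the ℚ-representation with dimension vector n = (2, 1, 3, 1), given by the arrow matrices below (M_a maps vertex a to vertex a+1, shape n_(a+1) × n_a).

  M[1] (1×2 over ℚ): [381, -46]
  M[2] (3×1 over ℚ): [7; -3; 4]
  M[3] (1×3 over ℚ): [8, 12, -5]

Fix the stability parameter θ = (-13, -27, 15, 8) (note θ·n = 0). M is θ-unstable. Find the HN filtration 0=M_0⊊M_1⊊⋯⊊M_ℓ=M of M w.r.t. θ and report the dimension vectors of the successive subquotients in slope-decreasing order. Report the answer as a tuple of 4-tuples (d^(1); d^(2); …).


Interval decomposition of M: I[1,1], I[1,3], I[3,3], I[3,4].
HN type (ℓ=4): μ^(1)=15; μ^(2)=23/2; μ^(3)=-13; μ^(4)=-20

((0, 0, 2, 0); (0, 0, 1, 1); (1, 0, 0, 0); (1, 1, 0, 0))


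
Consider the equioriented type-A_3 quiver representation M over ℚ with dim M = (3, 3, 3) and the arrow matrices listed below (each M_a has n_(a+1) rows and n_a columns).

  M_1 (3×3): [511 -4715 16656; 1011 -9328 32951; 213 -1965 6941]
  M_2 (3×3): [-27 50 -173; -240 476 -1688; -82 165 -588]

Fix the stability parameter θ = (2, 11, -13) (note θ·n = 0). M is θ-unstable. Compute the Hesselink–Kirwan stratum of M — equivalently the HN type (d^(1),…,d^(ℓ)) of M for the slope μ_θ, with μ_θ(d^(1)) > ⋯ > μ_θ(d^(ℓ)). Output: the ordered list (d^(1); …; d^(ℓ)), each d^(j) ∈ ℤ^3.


Barcode: M ≅ I[1,2], I[1,3]^2, I[3,3]. HN layers by μ_θ (4 steps, strictly decreasing):
  μ^(1)=11; μ^(2)=2; μ^(3)=0; μ^(4)=-13

((0, 1, 0); (1, 0, 0); (2, 2, 2); (0, 0, 1))


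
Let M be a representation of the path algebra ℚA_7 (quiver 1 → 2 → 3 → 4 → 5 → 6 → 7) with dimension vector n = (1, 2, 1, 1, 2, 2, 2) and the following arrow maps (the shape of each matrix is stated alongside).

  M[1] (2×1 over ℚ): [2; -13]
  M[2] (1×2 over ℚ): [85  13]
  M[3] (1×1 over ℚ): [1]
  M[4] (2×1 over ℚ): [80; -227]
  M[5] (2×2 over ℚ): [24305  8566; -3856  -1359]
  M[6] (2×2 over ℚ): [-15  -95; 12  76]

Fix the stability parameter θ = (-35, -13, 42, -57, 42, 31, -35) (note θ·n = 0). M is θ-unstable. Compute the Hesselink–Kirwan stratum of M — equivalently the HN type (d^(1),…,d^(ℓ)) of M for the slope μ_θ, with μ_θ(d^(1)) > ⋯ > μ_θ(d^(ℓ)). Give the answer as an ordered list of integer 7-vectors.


Via rank(M_{q-1}∘⋯∘M_p): M ≅ I[1,7], I[2,2], I[5,6], I[7,7].
μ_θ-semistable layers: μ^(1)=73/2; μ^(2)=38/3; μ^(3)=-15/2; μ^(4)=-13; μ^(5)=-35

((0, 0, 0, 0, 1, 1, 0); (0, 0, 0, 0, 1, 1, 1); (0, 0, 1, 1, 0, 0, 0); (0, 2, 0, 0, 0, 0, 0); (1, 0, 0, 0, 0, 0, 1))


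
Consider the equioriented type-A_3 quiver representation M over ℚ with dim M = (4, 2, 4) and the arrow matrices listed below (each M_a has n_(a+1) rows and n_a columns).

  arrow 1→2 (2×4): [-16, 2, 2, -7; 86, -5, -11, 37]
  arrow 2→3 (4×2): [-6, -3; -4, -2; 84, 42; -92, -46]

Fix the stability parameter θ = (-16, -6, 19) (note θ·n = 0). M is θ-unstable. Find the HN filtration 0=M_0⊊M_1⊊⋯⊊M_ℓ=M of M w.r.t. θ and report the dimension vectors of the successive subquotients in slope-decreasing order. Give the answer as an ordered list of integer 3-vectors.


Interval decomposition of M: I[1,1]^2, I[1,2], I[1,3], I[3,3]^3.
HN type (ℓ=3): μ^(1)=19; μ^(2)=-6; μ^(3)=-16

((0, 0, 4); (0, 2, 0); (4, 0, 0))


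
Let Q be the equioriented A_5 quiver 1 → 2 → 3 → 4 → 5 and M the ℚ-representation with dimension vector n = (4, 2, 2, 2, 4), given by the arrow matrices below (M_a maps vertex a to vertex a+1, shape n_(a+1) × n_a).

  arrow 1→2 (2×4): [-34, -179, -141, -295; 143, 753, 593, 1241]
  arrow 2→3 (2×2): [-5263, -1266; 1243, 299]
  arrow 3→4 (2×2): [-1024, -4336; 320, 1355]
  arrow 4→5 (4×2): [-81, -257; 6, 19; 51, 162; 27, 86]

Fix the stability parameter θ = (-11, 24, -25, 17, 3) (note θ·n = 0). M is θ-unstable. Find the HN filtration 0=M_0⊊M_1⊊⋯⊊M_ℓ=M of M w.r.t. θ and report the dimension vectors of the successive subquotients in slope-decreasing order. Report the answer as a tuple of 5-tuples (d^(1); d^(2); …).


Via rank(M_{q-1}∘⋯∘M_p): M ≅ I[1,1]^2, I[1,3], I[1,5], I[4,5], I[5,5]^2.
μ_θ-semistable layers: μ^(1)=10; μ^(2)=3; μ^(3)=-1/2; μ^(4)=-11

((0, 0, 0, 2, 2); (0, 0, 0, 0, 2); (0, 2, 2, 0, 0); (4, 0, 0, 0, 0))


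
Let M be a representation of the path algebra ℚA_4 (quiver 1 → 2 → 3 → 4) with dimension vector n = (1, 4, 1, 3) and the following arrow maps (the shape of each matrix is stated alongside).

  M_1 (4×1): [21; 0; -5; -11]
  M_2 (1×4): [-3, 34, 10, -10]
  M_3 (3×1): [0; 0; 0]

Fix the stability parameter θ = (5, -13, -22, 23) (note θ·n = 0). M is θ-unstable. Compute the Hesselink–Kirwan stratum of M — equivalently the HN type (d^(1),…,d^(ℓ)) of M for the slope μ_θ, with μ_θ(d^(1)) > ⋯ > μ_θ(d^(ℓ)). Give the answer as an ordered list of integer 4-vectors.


Via rank(M_{q-1}∘⋯∘M_p): M ≅ I[1,3], I[2,2]^3, I[4,4]^3.
μ_θ-semistable layers: μ^(1)=23; μ^(2)=-10; μ^(3)=-13

((0, 0, 0, 3); (1, 1, 1, 0); (0, 3, 0, 0))


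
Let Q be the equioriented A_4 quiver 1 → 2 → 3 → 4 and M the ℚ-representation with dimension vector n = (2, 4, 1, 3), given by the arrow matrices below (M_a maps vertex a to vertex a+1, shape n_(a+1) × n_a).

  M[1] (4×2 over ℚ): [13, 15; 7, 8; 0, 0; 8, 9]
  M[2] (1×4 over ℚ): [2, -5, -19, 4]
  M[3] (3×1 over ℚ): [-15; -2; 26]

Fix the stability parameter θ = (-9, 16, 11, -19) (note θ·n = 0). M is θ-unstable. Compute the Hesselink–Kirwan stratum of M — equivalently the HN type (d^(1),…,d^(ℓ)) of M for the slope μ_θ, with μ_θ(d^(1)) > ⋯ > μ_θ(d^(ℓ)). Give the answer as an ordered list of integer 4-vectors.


Via rank(M_{q-1}∘⋯∘M_p): M ≅ I[1,2], I[1,4], I[2,2]^2, I[4,4]^2.
μ_θ-semistable layers: μ^(1)=16; μ^(2)=8/3; μ^(3)=-9; μ^(4)=-19

((0, 3, 0, 0); (0, 1, 1, 1); (2, 0, 0, 0); (0, 0, 0, 2))


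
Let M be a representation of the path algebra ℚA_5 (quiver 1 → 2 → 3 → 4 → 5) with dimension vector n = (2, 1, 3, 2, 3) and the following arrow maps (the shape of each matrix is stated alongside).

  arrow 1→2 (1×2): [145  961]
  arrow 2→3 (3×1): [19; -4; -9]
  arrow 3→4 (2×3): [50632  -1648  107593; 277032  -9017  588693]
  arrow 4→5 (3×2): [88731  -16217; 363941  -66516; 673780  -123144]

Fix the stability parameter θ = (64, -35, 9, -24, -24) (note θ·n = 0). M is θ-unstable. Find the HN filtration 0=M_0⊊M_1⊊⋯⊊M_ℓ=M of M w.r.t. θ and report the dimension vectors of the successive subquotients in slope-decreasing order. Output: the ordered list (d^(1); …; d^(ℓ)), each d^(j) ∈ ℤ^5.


Interval decomposition of M: I[1,1], I[1,5], I[3,3], I[3,5], I[5,5].
HN type (ℓ=5): μ^(1)=64; μ^(2)=9; μ^(3)=-2; μ^(4)=-13; μ^(5)=-24

((1, 0, 0, 0, 0); (0, 0, 1, 0, 0); (1, 1, 1, 1, 1); (0, 0, 1, 1, 1); (0, 0, 0, 0, 1))


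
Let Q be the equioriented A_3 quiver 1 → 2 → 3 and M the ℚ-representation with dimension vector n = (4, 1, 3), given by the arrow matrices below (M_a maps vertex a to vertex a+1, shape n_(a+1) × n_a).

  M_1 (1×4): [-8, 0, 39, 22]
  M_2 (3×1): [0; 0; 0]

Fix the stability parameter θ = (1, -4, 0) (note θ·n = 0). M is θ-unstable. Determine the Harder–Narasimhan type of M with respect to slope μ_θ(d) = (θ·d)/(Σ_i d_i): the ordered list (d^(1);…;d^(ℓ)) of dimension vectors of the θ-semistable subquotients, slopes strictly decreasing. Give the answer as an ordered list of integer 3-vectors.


Interval decomposition of M: I[1,1]^3, I[1,2], I[3,3]^3.
HN type (ℓ=3): μ^(1)=1; μ^(2)=0; μ^(3)=-3/2

((3, 0, 0); (0, 0, 3); (1, 1, 0))


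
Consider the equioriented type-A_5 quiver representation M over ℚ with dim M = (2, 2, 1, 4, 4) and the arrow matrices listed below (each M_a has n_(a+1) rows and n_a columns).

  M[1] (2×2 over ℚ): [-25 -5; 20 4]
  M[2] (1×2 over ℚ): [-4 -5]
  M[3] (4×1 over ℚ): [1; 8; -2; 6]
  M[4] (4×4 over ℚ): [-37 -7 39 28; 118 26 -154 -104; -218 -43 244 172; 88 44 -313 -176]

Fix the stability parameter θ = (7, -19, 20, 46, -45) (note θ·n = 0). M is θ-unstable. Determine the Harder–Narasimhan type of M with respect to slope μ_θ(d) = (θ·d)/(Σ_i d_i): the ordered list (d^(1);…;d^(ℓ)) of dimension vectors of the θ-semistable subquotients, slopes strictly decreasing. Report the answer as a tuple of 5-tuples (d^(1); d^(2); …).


Interval decomposition of M: I[1,1], I[1,2], I[2,5], I[4,4], I[4,5]^2, I[5,5].
HN type (ℓ=6): μ^(1)=46; μ^(2)=7; μ^(3)=1/2; μ^(4)=-6; μ^(5)=-19; μ^(6)=-45

((0, 0, 0, 1, 0); (1, 0, 1, 1, 1); (0, 0, 0, 2, 2); (1, 1, 0, 0, 0); (0, 1, 0, 0, 0); (0, 0, 0, 0, 1))


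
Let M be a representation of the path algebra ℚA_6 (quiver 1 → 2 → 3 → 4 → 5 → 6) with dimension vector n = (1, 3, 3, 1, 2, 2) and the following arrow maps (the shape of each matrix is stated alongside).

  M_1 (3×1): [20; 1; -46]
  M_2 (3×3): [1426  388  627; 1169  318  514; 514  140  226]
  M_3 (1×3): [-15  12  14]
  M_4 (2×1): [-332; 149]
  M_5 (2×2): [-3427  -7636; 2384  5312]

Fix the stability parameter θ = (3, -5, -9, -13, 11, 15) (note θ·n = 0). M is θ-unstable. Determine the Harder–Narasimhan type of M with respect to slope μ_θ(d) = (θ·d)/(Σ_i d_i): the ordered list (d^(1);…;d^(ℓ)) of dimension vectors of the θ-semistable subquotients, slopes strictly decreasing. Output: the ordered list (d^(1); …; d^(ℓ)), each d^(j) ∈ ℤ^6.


Interval decomposition of M: I[1,5], I[2,2], I[2,3], I[3,3], I[5,6], I[6,6].
HN type (ℓ=6): μ^(1)=15; μ^(2)=11; μ^(3)=-5; μ^(4)=-6; μ^(5)=-7; μ^(6)=-9

((0, 0, 0, 0, 0, 2); (0, 0, 0, 0, 2, 0); (0, 1, 0, 0, 0, 0); (1, 1, 1, 1, 0, 0); (0, 1, 1, 0, 0, 0); (0, 0, 1, 0, 0, 0))
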